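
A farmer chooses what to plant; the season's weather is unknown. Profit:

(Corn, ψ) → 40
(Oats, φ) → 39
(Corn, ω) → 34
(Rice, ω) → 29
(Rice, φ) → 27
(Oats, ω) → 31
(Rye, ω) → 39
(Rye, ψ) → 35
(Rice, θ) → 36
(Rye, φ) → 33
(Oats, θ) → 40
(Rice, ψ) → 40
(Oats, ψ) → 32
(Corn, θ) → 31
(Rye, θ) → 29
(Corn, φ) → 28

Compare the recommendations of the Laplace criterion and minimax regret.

Row averages: Rye=34, Rice=33, Oats=35.5, Corn=33.25
Highest average = 35.5 → Oats.
Column bests: θ=40, φ=39, ψ=40, ω=39.
Rye regrets: 11, 6, 5, 0 → max 11
Rice regrets: 4, 12, 0, 10 → max 12
Oats regrets: 0, 0, 8, 8 → max 8
Corn regrets: 9, 11, 0, 5 → max 11
Smallest max regret = 8 → Oats.

laplace → Oats; minimax regret → Oats (agree)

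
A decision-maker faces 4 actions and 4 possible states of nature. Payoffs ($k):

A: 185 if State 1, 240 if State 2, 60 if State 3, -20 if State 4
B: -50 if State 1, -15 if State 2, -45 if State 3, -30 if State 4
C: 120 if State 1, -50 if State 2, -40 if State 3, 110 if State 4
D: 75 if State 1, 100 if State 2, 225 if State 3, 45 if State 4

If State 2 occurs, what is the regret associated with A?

0

Best payoff under State 2 is 240.
Regret = 240 − 240 = 0.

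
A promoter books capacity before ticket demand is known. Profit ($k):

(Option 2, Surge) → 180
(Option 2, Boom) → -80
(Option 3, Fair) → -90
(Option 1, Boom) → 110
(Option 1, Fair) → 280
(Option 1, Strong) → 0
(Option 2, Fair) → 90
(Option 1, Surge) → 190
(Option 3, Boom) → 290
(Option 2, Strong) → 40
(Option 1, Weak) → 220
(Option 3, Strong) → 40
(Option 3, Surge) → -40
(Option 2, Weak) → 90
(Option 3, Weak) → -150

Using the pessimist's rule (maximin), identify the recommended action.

Option 1

Row minima: Option 1=0, Option 2=-80, Option 3=-150
Best worst-case = 0 → Option 1.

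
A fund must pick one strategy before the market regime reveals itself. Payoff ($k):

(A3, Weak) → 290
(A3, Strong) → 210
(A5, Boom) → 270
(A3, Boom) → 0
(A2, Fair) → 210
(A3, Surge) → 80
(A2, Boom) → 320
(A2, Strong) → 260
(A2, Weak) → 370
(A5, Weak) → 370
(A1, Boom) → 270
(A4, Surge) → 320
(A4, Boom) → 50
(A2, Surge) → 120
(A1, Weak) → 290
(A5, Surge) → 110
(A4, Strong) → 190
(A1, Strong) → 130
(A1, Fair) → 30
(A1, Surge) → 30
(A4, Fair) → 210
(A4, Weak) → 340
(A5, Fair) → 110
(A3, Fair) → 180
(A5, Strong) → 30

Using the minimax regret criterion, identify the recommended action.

A2

Column bests: Weak=370, Fair=210, Strong=260, Boom=320, Surge=320.
A1 regrets: 80, 180, 130, 50, 290 → max 290
A2 regrets: 0, 0, 0, 0, 200 → max 200
A3 regrets: 80, 30, 50, 320, 240 → max 320
A4 regrets: 30, 0, 70, 270, 0 → max 270
A5 regrets: 0, 100, 230, 50, 210 → max 230
Smallest max regret = 200 → A2.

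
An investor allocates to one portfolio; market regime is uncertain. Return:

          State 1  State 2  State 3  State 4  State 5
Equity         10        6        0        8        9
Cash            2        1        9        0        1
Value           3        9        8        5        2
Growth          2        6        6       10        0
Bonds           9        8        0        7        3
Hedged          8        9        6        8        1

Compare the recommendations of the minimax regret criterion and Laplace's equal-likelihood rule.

minimax regret → Value; laplace → Equity (disagree)

Column bests: State 1=10, State 2=9, State 3=9, State 4=10, State 5=9.
Equity regrets: 0, 3, 9, 2, 0 → max 9
Cash regrets: 8, 8, 0, 10, 8 → max 10
Value regrets: 7, 0, 1, 5, 7 → max 7
Growth regrets: 8, 3, 3, 0, 9 → max 9
Bonds regrets: 1, 1, 9, 3, 6 → max 9
Hedged regrets: 2, 0, 3, 2, 8 → max 8
Smallest max regret = 7 → Value.
Row averages: Equity=6.6, Cash=2.6, Value=5.4, Growth=4.8, Bonds=5.4, Hedged=6.4
Highest average = 6.6 → Equity.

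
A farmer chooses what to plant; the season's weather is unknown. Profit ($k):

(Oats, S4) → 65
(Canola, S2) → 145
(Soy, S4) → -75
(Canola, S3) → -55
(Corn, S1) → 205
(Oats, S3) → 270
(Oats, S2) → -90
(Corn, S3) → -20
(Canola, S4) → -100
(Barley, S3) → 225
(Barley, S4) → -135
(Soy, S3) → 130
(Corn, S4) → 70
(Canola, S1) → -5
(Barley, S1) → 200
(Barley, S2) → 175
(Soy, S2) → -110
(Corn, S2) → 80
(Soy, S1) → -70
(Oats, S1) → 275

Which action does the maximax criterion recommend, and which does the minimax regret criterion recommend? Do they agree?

Row maxima: Corn=205, Oats=275, Barley=225, Soy=130, Canola=145
Best best-case = 275 → Oats.
Column bests: S1=275, S2=175, S3=270, S4=70.
Corn regrets: 70, 95, 290, 0 → max 290
Oats regrets: 0, 265, 0, 5 → max 265
Barley regrets: 75, 0, 45, 205 → max 205
Soy regrets: 345, 285, 140, 145 → max 345
Canola regrets: 280, 30, 325, 170 → max 325
Smallest max regret = 205 → Barley.

maximax → Oats; minimax regret → Barley (disagree)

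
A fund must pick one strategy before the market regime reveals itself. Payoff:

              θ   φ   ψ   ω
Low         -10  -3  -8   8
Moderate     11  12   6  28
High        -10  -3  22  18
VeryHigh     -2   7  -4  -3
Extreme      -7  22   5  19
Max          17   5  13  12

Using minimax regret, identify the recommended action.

Column bests: θ=17, φ=22, ψ=22, ω=28.
Low regrets: 27, 25, 30, 20 → max 30
Moderate regrets: 6, 10, 16, 0 → max 16
High regrets: 27, 25, 0, 10 → max 27
VeryHigh regrets: 19, 15, 26, 31 → max 31
Extreme regrets: 24, 0, 17, 9 → max 24
Max regrets: 0, 17, 9, 16 → max 17
Smallest max regret = 16 → Moderate.

Moderate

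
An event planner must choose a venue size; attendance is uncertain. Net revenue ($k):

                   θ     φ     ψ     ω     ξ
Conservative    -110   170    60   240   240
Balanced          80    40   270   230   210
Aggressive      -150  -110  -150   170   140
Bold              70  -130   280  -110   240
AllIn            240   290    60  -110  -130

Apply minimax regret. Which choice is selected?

Balanced

Column bests: θ=240, φ=290, ψ=280, ω=240, ξ=240.
Conservative regrets: 350, 120, 220, 0, 0 → max 350
Balanced regrets: 160, 250, 10, 10, 30 → max 250
Aggressive regrets: 390, 400, 430, 70, 100 → max 430
Bold regrets: 170, 420, 0, 350, 0 → max 420
AllIn regrets: 0, 0, 220, 350, 370 → max 370
Smallest max regret = 250 → Balanced.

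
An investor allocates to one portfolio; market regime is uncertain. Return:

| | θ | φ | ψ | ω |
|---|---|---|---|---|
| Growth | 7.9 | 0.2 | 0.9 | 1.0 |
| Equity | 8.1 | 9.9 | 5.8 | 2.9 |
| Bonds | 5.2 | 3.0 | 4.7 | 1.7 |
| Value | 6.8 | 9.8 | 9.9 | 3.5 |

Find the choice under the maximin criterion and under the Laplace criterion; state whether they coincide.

maximin → Value; laplace → Value (agree)

Row minima: Growth=0.2, Equity=2.9, Bonds=1.7, Value=3.5
Best worst-case = 3.5 → Value.
Row averages: Growth=2.5, Equity=6.675, Bonds=3.65, Value=7.5
Highest average = 7.5 → Value.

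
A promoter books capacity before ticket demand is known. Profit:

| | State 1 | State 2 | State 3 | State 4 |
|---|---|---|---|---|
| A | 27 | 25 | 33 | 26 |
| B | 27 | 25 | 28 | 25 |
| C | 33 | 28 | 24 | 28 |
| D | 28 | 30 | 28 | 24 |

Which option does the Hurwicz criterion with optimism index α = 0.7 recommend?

A

A: 0.7·33 + 0.3·25 = 30.6
B: 0.7·28 + 0.3·25 = 27.1
C: 0.7·33 + 0.3·24 = 30.3
D: 0.7·30 + 0.3·24 = 28.2
Highest Hurwicz score = 30.6 → A.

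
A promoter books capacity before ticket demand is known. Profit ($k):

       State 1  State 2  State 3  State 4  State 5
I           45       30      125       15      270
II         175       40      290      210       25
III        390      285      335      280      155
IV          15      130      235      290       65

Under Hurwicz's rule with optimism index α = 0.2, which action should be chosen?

I: 0.2·270 + 0.8·15 = 66
II: 0.2·290 + 0.8·25 = 78
III: 0.2·390 + 0.8·155 = 202
IV: 0.2·290 + 0.8·15 = 70
Highest Hurwicz score = 202 → III.

III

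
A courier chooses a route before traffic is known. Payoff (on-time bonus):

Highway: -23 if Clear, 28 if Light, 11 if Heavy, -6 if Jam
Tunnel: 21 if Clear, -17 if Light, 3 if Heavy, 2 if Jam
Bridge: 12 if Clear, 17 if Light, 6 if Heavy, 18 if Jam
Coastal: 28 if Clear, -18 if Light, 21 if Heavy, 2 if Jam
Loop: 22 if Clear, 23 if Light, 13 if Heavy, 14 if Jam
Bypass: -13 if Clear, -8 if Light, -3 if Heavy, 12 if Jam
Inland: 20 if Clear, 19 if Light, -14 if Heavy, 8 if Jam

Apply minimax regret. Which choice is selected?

Column bests: Clear=28, Light=28, Heavy=21, Jam=18.
Highway regrets: 51, 0, 10, 24 → max 51
Tunnel regrets: 7, 45, 18, 16 → max 45
Bridge regrets: 16, 11, 15, 0 → max 16
Coastal regrets: 0, 46, 0, 16 → max 46
Loop regrets: 6, 5, 8, 4 → max 8
Bypass regrets: 41, 36, 24, 6 → max 41
Inland regrets: 8, 9, 35, 10 → max 35
Smallest max regret = 8 → Loop.

Loop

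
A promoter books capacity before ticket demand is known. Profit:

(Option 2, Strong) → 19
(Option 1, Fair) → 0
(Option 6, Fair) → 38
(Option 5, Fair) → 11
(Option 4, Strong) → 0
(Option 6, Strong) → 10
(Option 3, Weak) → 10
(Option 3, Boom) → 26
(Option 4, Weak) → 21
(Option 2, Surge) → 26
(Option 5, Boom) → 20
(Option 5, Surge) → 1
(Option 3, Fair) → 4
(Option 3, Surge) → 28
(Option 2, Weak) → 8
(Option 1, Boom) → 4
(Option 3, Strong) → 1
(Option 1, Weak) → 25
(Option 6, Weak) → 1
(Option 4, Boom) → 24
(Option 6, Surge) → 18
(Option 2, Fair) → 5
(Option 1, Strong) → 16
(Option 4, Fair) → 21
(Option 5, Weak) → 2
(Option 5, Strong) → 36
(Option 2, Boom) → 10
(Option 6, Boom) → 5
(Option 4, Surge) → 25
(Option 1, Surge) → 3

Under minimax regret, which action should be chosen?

Column bests: Weak=25, Fair=38, Strong=36, Boom=26, Surge=28.
Option 1 regrets: 0, 38, 20, 22, 25 → max 38
Option 2 regrets: 17, 33, 17, 16, 2 → max 33
Option 3 regrets: 15, 34, 35, 0, 0 → max 35
Option 4 regrets: 4, 17, 36, 2, 3 → max 36
Option 5 regrets: 23, 27, 0, 6, 27 → max 27
Option 6 regrets: 24, 0, 26, 21, 10 → max 26
Smallest max regret = 26 → Option 6.

Option 6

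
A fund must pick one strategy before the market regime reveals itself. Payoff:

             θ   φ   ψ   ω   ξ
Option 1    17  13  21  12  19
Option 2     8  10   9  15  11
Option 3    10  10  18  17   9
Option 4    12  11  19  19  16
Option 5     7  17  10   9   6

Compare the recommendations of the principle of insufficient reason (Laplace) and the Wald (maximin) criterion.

laplace → Option 1; maximin → Option 1 (agree)

Row averages: Option 1=16.4, Option 2=10.6, Option 3=12.8, Option 4=15.4, Option 5=9.8
Highest average = 16.4 → Option 1.
Row minima: Option 1=12, Option 2=8, Option 3=9, Option 4=11, Option 5=6
Best worst-case = 12 → Option 1.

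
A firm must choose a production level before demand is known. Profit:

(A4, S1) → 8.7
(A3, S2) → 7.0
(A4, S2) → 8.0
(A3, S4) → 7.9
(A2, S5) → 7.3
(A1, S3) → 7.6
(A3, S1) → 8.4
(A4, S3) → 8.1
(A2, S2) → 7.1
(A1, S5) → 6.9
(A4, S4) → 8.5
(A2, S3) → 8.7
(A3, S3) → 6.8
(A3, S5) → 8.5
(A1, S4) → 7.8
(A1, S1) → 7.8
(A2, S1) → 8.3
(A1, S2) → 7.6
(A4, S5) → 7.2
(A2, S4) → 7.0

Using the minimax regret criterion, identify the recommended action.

Column bests: S1=8.7, S2=8.0, S3=8.7, S4=8.5, S5=8.5.
A1 regrets: 0.9, 0.4, 1.1, 0.7, 1.6 → max 1.6
A2 regrets: 0.4, 0.9, 0.0, 1.5, 1.2 → max 1.5
A3 regrets: 0.3, 1.0, 1.9, 0.6, 0.0 → max 1.9
A4 regrets: 0.0, 0.0, 0.6, 0.0, 1.3 → max 1.3
Smallest max regret = 1.3 → A4.

A4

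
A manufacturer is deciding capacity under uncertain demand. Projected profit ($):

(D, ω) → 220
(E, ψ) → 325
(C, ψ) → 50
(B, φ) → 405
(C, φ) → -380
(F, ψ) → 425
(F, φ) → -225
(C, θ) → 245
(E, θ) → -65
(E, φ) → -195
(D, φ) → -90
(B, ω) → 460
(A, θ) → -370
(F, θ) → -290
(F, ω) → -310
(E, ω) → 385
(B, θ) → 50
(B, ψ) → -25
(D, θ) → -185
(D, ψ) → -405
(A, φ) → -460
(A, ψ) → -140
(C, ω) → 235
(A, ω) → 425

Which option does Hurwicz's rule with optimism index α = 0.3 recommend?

B

A: 0.3·425 + 0.7·(-460) = -194.5
B: 0.3·460 + 0.7·(-25) = 120.5
C: 0.3·245 + 0.7·(-380) = -192.5
D: 0.3·220 + 0.7·(-405) = -217.5
E: 0.3·385 + 0.7·(-195) = -21
F: 0.3·425 + 0.7·(-310) = -89.5
Highest Hurwicz score = 120.5 → B.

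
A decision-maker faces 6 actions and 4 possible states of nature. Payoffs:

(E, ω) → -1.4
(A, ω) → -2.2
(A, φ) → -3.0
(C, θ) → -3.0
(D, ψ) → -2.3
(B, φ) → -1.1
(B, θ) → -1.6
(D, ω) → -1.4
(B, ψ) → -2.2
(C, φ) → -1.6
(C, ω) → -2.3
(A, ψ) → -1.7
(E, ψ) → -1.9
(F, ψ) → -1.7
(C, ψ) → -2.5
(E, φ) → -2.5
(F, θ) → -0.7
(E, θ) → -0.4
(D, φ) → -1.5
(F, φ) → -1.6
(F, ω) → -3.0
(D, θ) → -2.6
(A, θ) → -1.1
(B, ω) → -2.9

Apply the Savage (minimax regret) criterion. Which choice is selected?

E

Column bests: θ=-0.4, φ=-1.1, ψ=-1.7, ω=-1.4.
A regrets: 0.7, 1.9, 0.0, 0.8 → max 1.9
B regrets: 1.2, 0.0, 0.5, 1.5 → max 1.5
C regrets: 2.6, 0.5, 0.8, 0.9 → max 2.6
D regrets: 2.2, 0.4, 0.6, 0.0 → max 2.2
E regrets: 0.0, 1.4, 0.2, 0.0 → max 1.4
F regrets: 0.3, 0.5, 0.0, 1.6 → max 1.6
Smallest max regret = 1.4 → E.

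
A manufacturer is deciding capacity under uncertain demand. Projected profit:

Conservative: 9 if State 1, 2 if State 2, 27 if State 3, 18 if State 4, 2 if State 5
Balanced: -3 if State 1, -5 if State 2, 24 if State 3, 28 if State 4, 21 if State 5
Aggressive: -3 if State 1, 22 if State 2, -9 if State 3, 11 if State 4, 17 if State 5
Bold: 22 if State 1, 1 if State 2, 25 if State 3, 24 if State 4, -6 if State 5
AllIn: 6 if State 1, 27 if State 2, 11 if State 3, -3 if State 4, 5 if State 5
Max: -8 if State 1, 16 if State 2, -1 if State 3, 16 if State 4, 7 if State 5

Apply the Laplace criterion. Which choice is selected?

Row averages: Conservative=11.6, Balanced=13, Aggressive=7.6, Bold=13.2, AllIn=9.2, Max=6
Highest average = 13.2 → Bold.

Bold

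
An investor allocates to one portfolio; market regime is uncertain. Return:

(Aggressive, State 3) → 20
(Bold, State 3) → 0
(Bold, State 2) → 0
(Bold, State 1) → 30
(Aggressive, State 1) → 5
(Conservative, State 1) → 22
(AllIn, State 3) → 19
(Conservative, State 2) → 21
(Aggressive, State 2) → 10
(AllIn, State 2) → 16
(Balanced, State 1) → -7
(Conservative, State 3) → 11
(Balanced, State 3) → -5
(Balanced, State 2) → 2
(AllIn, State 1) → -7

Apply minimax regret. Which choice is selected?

Conservative

Column bests: State 1=30, State 2=21, State 3=20.
Conservative regrets: 8, 0, 9 → max 9
Balanced regrets: 37, 19, 25 → max 37
Aggressive regrets: 25, 11, 0 → max 25
Bold regrets: 0, 21, 20 → max 21
AllIn regrets: 37, 5, 1 → max 37
Smallest max regret = 9 → Conservative.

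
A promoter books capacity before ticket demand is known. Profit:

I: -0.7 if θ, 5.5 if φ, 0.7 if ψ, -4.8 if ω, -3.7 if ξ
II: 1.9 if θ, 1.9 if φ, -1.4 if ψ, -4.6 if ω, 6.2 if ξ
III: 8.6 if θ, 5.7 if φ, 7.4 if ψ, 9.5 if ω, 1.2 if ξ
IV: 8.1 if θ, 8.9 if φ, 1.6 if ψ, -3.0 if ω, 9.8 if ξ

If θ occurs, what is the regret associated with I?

9.3

Best payoff under θ is 8.6.
Regret = 8.6 − (-0.7) = 9.3.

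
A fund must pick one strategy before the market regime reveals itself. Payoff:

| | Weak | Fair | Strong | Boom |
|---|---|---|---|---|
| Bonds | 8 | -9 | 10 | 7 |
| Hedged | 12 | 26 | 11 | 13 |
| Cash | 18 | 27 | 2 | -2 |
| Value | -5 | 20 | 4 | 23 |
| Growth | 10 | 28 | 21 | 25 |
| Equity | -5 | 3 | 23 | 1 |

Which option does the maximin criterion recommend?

Hedged

Row minima: Bonds=-9, Hedged=11, Cash=-2, Value=-5, Growth=10, Equity=-5
Best worst-case = 11 → Hedged.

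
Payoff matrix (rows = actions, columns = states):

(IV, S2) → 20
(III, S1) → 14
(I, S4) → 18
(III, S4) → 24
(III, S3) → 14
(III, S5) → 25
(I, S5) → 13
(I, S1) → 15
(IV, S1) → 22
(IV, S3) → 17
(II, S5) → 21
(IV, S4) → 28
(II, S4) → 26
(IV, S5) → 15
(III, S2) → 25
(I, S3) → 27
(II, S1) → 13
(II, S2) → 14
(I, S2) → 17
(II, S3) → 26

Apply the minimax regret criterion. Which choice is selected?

Column bests: S1=22, S2=25, S3=27, S4=28, S5=25.
I regrets: 7, 8, 0, 10, 12 → max 12
II regrets: 9, 11, 1, 2, 4 → max 11
III regrets: 8, 0, 13, 4, 0 → max 13
IV regrets: 0, 5, 10, 0, 10 → max 10
Smallest max regret = 10 → IV.

IV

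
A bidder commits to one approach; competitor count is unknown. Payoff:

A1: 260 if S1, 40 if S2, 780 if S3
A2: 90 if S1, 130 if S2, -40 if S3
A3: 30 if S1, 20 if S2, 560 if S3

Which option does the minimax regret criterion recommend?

Column bests: S1=260, S2=130, S3=780.
A1 regrets: 0, 90, 0 → max 90
A2 regrets: 170, 0, 820 → max 820
A3 regrets: 230, 110, 220 → max 230
Smallest max regret = 90 → A1.

A1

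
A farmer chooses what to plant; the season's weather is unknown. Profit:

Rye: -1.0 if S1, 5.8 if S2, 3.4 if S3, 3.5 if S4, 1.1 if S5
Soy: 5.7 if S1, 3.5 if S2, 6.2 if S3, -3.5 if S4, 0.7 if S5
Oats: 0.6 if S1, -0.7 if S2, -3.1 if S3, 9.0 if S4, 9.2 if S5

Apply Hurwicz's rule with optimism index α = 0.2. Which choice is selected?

Rye: 0.2·5.8 + 0.8·(-1.0) = 0.36
Soy: 0.2·6.2 + 0.8·(-3.5) = -1.56
Oats: 0.2·9.2 + 0.8·(-3.1) = -0.64
Highest Hurwicz score = 0.36 → Rye.

Rye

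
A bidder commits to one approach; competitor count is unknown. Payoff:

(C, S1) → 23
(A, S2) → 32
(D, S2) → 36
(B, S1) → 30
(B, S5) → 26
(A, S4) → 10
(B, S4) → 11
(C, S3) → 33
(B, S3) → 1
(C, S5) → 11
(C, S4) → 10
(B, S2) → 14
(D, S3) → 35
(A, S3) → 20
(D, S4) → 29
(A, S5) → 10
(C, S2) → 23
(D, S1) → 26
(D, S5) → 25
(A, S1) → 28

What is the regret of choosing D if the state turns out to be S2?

Best payoff under S2 is 36.
Regret = 36 − 36 = 0.

0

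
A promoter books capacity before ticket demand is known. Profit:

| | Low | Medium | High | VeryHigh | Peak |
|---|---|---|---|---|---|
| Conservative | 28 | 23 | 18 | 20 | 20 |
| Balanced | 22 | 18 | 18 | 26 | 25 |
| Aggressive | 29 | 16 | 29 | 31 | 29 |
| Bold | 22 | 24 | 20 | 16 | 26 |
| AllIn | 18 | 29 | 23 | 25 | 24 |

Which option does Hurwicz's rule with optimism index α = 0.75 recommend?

Aggressive

Conservative: 0.75·28 + 0.25·18 = 25.5
Balanced: 0.75·26 + 0.25·18 = 24
Aggressive: 0.75·31 + 0.25·16 = 27.25
Bold: 0.75·26 + 0.25·16 = 23.5
AllIn: 0.75·29 + 0.25·18 = 26.25
Highest Hurwicz score = 27.25 → Aggressive.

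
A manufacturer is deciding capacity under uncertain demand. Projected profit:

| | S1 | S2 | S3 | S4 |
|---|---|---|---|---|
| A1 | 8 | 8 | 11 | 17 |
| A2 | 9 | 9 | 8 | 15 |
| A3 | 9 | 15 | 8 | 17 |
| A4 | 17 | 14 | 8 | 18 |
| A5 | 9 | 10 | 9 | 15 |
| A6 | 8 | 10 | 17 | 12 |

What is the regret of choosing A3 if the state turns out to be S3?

9

Best payoff under S3 is 17.
Regret = 17 − 8 = 9.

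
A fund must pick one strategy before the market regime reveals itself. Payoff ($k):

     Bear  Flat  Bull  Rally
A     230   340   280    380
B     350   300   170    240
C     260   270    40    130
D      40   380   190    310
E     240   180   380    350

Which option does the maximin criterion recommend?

A

Row minima: A=230, B=170, C=40, D=40, E=180
Best worst-case = 230 → A.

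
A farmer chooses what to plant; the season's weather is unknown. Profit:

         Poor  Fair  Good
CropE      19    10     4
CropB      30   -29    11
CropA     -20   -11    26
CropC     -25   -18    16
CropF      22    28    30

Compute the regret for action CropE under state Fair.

18

Best payoff under Fair is 28.
Regret = 28 − 10 = 18.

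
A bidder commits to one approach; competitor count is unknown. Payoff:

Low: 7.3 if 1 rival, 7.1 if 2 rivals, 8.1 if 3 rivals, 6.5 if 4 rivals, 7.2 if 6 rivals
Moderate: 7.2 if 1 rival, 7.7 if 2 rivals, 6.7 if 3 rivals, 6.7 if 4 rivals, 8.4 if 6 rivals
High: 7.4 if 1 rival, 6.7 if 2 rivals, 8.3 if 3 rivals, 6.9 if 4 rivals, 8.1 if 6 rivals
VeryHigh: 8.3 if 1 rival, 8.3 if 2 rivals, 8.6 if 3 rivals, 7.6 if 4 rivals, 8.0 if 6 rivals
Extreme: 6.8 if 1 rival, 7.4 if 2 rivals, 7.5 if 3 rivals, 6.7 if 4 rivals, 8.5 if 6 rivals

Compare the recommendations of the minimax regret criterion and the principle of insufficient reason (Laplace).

Column bests: 1 rival=8.3, 2 rivals=8.3, 3 rivals=8.6, 4 rivals=7.6, 6 rivals=8.5.
Low regrets: 1.0, 1.2, 0.5, 1.1, 1.3 → max 1.3
Moderate regrets: 1.1, 0.6, 1.9, 0.9, 0.1 → max 1.9
High regrets: 0.9, 1.6, 0.3, 0.7, 0.4 → max 1.6
VeryHigh regrets: 0.0, 0.0, 0.0, 0.0, 0.5 → max 0.5
Extreme regrets: 1.5, 0.9, 1.1, 0.9, 0.0 → max 1.5
Smallest max regret = 0.5 → VeryHigh.
Row averages: Low=7.24, Moderate=7.34, High=7.48, VeryHigh=8.16, Extreme=7.38
Highest average = 8.16 → VeryHigh.

minimax regret → VeryHigh; laplace → VeryHigh (agree)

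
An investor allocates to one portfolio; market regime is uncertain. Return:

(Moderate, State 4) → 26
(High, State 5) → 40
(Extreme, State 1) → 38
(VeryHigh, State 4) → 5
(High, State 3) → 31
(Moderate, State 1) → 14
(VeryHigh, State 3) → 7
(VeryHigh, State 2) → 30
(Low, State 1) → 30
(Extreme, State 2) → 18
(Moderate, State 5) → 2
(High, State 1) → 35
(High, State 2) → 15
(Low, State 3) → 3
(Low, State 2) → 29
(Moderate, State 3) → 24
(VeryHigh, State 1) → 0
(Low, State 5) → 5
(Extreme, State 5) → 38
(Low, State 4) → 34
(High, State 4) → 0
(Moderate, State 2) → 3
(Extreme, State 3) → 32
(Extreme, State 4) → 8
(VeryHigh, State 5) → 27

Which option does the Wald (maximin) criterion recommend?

Extreme

Row minima: Low=3, Moderate=2, High=0, VeryHigh=0, Extreme=8
Best worst-case = 8 → Extreme.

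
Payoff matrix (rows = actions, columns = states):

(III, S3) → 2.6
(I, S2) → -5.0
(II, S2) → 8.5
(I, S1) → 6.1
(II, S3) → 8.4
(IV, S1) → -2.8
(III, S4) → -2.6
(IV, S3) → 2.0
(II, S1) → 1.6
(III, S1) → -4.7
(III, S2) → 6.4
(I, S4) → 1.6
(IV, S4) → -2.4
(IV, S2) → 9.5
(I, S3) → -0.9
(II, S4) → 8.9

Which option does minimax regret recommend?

II

Column bests: S1=6.1, S2=9.5, S3=8.4, S4=8.9.
I regrets: 0.0, 14.5, 9.3, 7.3 → max 14.5
II regrets: 4.5, 1.0, 0.0, 0.0 → max 4.5
III regrets: 10.8, 3.1, 5.8, 11.5 → max 11.5
IV regrets: 8.9, 0.0, 6.4, 11.3 → max 11.3
Smallest max regret = 4.5 → II.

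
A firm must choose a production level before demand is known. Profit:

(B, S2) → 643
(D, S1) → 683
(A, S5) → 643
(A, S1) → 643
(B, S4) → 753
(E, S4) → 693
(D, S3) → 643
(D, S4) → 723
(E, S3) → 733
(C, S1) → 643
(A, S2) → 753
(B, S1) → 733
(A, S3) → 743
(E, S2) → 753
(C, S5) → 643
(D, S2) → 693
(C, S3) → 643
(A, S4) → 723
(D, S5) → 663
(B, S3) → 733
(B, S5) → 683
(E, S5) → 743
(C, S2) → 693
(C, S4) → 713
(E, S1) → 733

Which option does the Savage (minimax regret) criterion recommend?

E

Column bests: S1=733, S2=753, S3=743, S4=753, S5=743.
A regrets: 90, 0, 0, 30, 100 → max 100
B regrets: 0, 110, 10, 0, 60 → max 110
C regrets: 90, 60, 100, 40, 100 → max 100
D regrets: 50, 60, 100, 30, 80 → max 100
E regrets: 0, 0, 10, 60, 0 → max 60
Smallest max regret = 60 → E.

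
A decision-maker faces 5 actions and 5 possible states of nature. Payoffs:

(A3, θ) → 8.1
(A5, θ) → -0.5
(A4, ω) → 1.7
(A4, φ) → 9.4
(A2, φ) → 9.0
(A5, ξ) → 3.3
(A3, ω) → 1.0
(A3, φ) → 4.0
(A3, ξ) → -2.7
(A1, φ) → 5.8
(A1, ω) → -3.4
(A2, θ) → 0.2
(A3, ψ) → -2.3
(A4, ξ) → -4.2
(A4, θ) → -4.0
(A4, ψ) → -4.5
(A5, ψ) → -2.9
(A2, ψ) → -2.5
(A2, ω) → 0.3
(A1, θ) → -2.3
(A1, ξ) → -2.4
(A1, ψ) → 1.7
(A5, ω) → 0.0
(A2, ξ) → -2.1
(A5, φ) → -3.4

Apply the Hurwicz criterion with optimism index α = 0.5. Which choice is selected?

A2

A1: 0.5·5.8 + 0.5·(-3.4) = 1.2
A2: 0.5·9.0 + 0.5·(-2.5) = 3.25
A3: 0.5·8.1 + 0.5·(-2.7) = 2.7
A4: 0.5·9.4 + 0.5·(-4.5) = 2.45
A5: 0.5·3.3 + 0.5·(-3.4) = -0.05
Highest Hurwicz score = 3.25 → A2.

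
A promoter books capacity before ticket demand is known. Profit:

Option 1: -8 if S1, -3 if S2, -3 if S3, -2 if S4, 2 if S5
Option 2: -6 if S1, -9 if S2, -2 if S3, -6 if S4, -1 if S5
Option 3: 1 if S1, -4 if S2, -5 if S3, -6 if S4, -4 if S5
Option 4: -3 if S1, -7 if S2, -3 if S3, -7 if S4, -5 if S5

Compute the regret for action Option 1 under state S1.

9

Best payoff under S1 is 1.
Regret = 1 − (-8) = 9.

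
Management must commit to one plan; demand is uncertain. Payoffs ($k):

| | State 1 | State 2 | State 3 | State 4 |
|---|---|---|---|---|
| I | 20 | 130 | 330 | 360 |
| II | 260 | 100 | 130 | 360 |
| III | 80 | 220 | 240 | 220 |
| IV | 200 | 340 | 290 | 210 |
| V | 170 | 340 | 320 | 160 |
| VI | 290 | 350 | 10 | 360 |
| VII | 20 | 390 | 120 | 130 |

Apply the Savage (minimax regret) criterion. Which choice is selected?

IV

Column bests: State 1=290, State 2=390, State 3=330, State 4=360.
I regrets: 270, 260, 0, 0 → max 270
II regrets: 30, 290, 200, 0 → max 290
III regrets: 210, 170, 90, 140 → max 210
IV regrets: 90, 50, 40, 150 → max 150
V regrets: 120, 50, 10, 200 → max 200
VI regrets: 0, 40, 320, 0 → max 320
VII regrets: 270, 0, 210, 230 → max 270
Smallest max regret = 150 → IV.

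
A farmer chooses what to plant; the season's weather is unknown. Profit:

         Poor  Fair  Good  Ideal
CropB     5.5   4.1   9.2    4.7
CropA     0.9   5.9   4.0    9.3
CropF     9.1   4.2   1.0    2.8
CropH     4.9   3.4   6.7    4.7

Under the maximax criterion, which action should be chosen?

CropA

Row maxima: CropB=9.2, CropA=9.3, CropF=9.1, CropH=6.7
Best best-case = 9.3 → CropA.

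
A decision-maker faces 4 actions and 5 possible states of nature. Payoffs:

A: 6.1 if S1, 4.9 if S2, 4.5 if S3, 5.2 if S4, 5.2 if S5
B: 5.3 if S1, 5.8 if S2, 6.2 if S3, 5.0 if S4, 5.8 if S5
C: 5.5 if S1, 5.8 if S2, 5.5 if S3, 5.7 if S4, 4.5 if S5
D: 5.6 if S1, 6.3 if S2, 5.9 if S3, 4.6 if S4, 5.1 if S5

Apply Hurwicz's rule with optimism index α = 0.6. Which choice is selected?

B

A: 0.6·6.1 + 0.4·4.5 = 5.46
B: 0.6·6.2 + 0.4·5.0 = 5.72
C: 0.6·5.8 + 0.4·4.5 = 5.28
D: 0.6·6.3 + 0.4·4.6 = 5.62
Highest Hurwicz score = 5.72 → B.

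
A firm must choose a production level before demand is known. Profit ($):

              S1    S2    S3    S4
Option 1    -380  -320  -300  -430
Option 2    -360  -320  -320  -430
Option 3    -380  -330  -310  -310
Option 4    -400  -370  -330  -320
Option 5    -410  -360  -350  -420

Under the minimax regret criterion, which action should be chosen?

Option 3

Column bests: S1=-360, S2=-320, S3=-300, S4=-310.
Option 1 regrets: 20, 0, 0, 120 → max 120
Option 2 regrets: 0, 0, 20, 120 → max 120
Option 3 regrets: 20, 10, 10, 0 → max 20
Option 4 regrets: 40, 50, 30, 10 → max 50
Option 5 regrets: 50, 40, 50, 110 → max 110
Smallest max regret = 20 → Option 3.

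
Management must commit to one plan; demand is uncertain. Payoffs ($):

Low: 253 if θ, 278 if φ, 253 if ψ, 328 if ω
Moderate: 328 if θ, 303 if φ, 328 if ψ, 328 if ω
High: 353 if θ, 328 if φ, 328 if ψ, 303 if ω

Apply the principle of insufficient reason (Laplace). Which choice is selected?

High

Row averages: Low=278, Moderate=321.75, High=328
Highest average = 328 → High.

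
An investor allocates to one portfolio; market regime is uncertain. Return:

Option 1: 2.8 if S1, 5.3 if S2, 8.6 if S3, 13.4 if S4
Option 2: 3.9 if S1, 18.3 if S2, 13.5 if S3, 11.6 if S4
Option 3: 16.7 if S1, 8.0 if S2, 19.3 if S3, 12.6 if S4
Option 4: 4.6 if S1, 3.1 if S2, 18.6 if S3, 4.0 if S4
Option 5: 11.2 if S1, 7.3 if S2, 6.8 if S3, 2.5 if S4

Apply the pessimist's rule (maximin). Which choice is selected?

Option 3

Row minima: Option 1=2.8, Option 2=3.9, Option 3=8.0, Option 4=3.1, Option 5=2.5
Best worst-case = 8.0 → Option 3.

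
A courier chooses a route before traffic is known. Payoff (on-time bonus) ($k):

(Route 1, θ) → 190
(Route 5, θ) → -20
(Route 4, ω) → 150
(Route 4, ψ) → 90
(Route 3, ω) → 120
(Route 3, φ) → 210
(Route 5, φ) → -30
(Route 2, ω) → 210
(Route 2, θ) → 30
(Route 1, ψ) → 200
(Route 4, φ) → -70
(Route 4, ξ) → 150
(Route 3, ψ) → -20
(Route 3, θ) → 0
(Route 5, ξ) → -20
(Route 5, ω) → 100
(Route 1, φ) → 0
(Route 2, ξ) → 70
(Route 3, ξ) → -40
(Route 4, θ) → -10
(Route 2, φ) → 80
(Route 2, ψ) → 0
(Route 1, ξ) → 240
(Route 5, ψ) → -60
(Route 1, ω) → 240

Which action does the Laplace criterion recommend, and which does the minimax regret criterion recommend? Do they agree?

Row averages: Route 1=174, Route 2=78, Route 3=54, Route 4=62, Route 5=-6
Highest average = 174 → Route 1.
Column bests: θ=190, φ=210, ψ=200, ω=240, ξ=240.
Route 1 regrets: 0, 210, 0, 0, 0 → max 210
Route 2 regrets: 160, 130, 200, 30, 170 → max 200
Route 3 regrets: 190, 0, 220, 120, 280 → max 280
Route 4 regrets: 200, 280, 110, 90, 90 → max 280
Route 5 regrets: 210, 240, 260, 140, 260 → max 260
Smallest max regret = 200 → Route 2.

laplace → Route 1; minimax regret → Route 2 (disagree)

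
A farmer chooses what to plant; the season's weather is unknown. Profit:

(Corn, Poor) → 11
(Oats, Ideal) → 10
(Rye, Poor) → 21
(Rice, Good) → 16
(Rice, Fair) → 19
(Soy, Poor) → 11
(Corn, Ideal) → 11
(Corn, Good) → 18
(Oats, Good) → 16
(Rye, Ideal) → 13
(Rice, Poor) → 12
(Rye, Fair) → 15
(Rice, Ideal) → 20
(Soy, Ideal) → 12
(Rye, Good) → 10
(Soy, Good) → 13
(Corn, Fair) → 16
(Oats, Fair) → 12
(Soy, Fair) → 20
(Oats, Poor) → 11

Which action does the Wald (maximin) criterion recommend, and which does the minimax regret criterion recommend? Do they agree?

maximin → Rice; minimax regret → Rye (disagree)

Row minima: Oats=10, Rice=12, Rye=10, Corn=11, Soy=11
Best worst-case = 12 → Rice.
Column bests: Poor=21, Fair=20, Good=18, Ideal=20.
Oats regrets: 10, 8, 2, 10 → max 10
Rice regrets: 9, 1, 2, 0 → max 9
Rye regrets: 0, 5, 8, 7 → max 8
Corn regrets: 10, 4, 0, 9 → max 10
Soy regrets: 10, 0, 5, 8 → max 10
Smallest max regret = 8 → Rye.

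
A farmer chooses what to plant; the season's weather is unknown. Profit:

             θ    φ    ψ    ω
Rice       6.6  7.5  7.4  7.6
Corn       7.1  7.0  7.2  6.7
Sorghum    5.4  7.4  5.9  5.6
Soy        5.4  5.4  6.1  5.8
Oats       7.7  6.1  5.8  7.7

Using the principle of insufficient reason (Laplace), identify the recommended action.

Row averages: Rice=7.275, Corn=7, Sorghum=6.075, Soy=5.675, Oats=6.825
Highest average = 7.275 → Rice.

Rice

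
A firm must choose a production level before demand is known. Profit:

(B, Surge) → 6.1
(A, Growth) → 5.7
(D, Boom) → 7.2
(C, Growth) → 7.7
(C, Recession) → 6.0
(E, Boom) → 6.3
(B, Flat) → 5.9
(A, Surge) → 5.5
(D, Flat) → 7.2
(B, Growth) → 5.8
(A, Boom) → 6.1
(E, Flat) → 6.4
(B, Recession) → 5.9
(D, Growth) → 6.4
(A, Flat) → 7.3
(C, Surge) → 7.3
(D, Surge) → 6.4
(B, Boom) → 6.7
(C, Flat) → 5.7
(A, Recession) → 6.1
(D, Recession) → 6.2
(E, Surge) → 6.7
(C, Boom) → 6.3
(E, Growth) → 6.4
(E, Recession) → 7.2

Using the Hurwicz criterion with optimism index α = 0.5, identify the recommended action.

A: 0.5·7.3 + 0.5·5.5 = 6.4
B: 0.5·6.7 + 0.5·5.8 = 6.25
C: 0.5·7.7 + 0.5·5.7 = 6.7
D: 0.5·7.2 + 0.5·6.2 = 6.7
E: 0.5·7.2 + 0.5·6.3 = 6.75
Highest Hurwicz score = 6.75 → E.

E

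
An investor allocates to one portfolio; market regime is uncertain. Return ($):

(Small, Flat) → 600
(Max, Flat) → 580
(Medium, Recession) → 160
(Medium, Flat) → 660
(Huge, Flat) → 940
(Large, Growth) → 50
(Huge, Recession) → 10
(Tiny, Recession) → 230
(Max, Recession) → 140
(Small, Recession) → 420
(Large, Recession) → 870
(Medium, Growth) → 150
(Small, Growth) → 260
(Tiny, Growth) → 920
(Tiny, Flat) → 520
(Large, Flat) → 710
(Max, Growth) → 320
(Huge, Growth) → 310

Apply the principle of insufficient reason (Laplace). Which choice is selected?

Row averages: Tiny=1670/3, Small=1280/3, Medium=970/3, Large=1630/3, Huge=420, Max=1040/3
Highest average = 1670/3 → Tiny.

Tiny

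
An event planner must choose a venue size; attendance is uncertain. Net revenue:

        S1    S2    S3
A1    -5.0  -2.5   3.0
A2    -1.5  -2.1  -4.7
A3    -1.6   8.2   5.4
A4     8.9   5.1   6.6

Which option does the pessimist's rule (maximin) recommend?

Row minima: A1=-5.0, A2=-4.7, A3=-1.6, A4=5.1
Best worst-case = 5.1 → A4.

A4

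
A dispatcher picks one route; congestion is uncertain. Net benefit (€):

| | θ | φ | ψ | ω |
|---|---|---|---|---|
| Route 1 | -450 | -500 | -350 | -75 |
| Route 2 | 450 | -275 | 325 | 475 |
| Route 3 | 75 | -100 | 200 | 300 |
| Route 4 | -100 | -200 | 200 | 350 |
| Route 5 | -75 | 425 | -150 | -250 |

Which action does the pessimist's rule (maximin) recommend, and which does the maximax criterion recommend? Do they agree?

maximin → Route 3; maximax → Route 2 (disagree)

Row minima: Route 1=-500, Route 2=-275, Route 3=-100, Route 4=-200, Route 5=-250
Best worst-case = -100 → Route 3.
Row maxima: Route 1=-75, Route 2=475, Route 3=300, Route 4=350, Route 5=425
Best best-case = 475 → Route 2.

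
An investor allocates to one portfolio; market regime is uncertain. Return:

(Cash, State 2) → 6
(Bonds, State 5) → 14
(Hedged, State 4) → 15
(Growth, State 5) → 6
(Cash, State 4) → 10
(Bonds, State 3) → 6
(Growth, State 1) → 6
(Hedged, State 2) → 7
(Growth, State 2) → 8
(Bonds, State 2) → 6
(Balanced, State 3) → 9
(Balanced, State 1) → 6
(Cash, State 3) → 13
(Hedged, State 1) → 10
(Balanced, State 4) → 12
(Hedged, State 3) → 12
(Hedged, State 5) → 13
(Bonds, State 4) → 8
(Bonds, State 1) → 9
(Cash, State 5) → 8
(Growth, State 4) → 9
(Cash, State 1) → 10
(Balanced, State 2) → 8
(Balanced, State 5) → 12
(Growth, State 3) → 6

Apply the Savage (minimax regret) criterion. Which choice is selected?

Hedged

Column bests: State 1=10, State 2=8, State 3=13, State 4=15, State 5=14.
Hedged regrets: 0, 1, 1, 0, 1 → max 1
Bonds regrets: 1, 2, 7, 7, 0 → max 7
Balanced regrets: 4, 0, 4, 3, 2 → max 4
Growth regrets: 4, 0, 7, 6, 8 → max 8
Cash regrets: 0, 2, 0, 5, 6 → max 6
Smallest max regret = 1 → Hedged.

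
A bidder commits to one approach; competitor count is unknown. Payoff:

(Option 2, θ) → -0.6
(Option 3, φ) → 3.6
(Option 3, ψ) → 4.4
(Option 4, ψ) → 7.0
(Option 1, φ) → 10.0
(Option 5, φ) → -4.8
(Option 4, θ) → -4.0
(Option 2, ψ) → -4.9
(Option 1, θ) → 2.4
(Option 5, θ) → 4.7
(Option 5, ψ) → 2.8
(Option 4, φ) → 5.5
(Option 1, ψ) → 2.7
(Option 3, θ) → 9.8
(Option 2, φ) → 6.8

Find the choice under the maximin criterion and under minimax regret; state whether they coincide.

maximin → Option 3; minimax regret → Option 3 (agree)

Row minima: Option 1=2.4, Option 2=-4.9, Option 3=3.6, Option 4=-4.0, Option 5=-4.8
Best worst-case = 3.6 → Option 3.
Column bests: θ=9.8, φ=10.0, ψ=7.0.
Option 1 regrets: 7.4, 0.0, 4.3 → max 7.4
Option 2 regrets: 10.4, 3.2, 11.9 → max 11.9
Option 3 regrets: 0.0, 6.4, 2.6 → max 6.4
Option 4 regrets: 13.8, 4.5, 0.0 → max 13.8
Option 5 regrets: 5.1, 14.8, 4.2 → max 14.8
Smallest max regret = 6.4 → Option 3.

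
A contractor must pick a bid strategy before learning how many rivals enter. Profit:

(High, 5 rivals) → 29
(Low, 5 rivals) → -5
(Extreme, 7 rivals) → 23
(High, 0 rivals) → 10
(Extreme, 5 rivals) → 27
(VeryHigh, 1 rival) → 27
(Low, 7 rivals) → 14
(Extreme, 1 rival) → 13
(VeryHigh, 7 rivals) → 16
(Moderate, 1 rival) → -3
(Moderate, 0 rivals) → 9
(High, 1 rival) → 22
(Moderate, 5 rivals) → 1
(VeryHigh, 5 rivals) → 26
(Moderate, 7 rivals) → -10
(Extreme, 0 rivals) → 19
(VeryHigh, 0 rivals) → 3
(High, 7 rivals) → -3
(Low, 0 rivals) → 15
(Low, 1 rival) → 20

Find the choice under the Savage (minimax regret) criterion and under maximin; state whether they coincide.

minimax regret → Extreme; maximin → Extreme (agree)

Column bests: 0 rivals=19, 1 rival=27, 5 rivals=29, 7 rivals=23.
Low regrets: 4, 7, 34, 9 → max 34
Moderate regrets: 10, 30, 28, 33 → max 33
High regrets: 9, 5, 0, 26 → max 26
VeryHigh regrets: 16, 0, 3, 7 → max 16
Extreme regrets: 0, 14, 2, 0 → max 14
Smallest max regret = 14 → Extreme.
Row minima: Low=-5, Moderate=-10, High=-3, VeryHigh=3, Extreme=13
Best worst-case = 13 → Extreme.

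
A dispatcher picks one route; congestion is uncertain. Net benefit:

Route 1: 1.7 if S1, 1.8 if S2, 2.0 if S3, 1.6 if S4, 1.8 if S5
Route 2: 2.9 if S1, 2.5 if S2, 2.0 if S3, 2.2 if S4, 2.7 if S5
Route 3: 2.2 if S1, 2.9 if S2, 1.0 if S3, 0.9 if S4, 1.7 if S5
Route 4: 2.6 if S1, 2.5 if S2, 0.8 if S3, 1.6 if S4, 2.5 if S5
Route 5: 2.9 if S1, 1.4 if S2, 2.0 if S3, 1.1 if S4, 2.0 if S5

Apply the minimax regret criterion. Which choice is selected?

Route 2

Column bests: S1=2.9, S2=2.9, S3=2.0, S4=2.2, S5=2.7.
Route 1 regrets: 1.2, 1.1, 0.0, 0.6, 0.9 → max 1.2
Route 2 regrets: 0.0, 0.4, 0.0, 0.0, 0.0 → max 0.4
Route 3 regrets: 0.7, 0.0, 1.0, 1.3, 1.0 → max 1.3
Route 4 regrets: 0.3, 0.4, 1.2, 0.6, 0.2 → max 1.2
Route 5 regrets: 0.0, 1.5, 0.0, 1.1, 0.7 → max 1.5
Smallest max regret = 0.4 → Route 2.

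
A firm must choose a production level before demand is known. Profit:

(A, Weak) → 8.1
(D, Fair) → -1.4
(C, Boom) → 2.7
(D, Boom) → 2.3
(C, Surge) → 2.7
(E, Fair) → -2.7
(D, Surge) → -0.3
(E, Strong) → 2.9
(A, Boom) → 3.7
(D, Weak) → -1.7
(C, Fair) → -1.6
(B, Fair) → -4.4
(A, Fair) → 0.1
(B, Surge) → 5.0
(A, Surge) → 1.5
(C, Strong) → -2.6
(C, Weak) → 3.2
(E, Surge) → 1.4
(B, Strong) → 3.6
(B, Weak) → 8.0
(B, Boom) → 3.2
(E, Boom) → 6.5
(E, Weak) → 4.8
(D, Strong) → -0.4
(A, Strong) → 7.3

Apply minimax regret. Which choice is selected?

A

Column bests: Weak=8.1, Fair=0.1, Strong=7.3, Boom=6.5, Surge=5.0.
A regrets: 0.0, 0.0, 0.0, 2.8, 3.5 → max 3.5
B regrets: 0.1, 4.5, 3.7, 3.3, 0.0 → max 4.5
C regrets: 4.9, 1.7, 9.9, 3.8, 2.3 → max 9.9
D regrets: 9.8, 1.5, 7.7, 4.2, 5.3 → max 9.8
E regrets: 3.3, 2.8, 4.4, 0.0, 3.6 → max 4.4
Smallest max regret = 3.5 → A.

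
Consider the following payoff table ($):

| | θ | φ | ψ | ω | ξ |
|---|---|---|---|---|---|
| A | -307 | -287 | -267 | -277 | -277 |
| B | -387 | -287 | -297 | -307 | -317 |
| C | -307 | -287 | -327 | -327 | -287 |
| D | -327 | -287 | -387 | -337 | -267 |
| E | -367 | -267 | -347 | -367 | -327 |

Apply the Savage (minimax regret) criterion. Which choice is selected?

Column bests: θ=-307, φ=-267, ψ=-267, ω=-277, ξ=-267.
A regrets: 0, 20, 0, 0, 10 → max 20
B regrets: 80, 20, 30, 30, 50 → max 80
C regrets: 0, 20, 60, 50, 20 → max 60
D regrets: 20, 20, 120, 60, 0 → max 120
E regrets: 60, 0, 80, 90, 60 → max 90
Smallest max regret = 20 → A.

A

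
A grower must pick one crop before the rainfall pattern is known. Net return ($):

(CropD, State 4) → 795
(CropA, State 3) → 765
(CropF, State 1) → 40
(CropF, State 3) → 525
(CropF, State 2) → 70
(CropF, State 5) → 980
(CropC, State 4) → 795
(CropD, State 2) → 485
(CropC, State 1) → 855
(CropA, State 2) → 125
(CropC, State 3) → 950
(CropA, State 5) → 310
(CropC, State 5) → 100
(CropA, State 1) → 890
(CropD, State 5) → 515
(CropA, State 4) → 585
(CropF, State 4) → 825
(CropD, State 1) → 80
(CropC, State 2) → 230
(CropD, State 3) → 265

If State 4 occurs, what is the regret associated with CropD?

30

Best payoff under State 4 is 825.
Regret = 825 − 795 = 30.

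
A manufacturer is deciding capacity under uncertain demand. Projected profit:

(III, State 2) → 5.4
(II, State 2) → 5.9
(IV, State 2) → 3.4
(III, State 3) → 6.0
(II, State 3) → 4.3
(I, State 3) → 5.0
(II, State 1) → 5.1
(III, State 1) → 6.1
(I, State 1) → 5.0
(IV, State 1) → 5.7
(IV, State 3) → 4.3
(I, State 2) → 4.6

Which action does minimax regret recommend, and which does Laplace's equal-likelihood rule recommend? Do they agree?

minimax regret → III; laplace → III (agree)

Column bests: State 1=6.1, State 2=5.9, State 3=6.0.
I regrets: 1.1, 1.3, 1.0 → max 1.3
II regrets: 1.0, 0.0, 1.7 → max 1.7
III regrets: 0.0, 0.5, 0.0 → max 0.5
IV regrets: 0.4, 2.5, 1.7 → max 2.5
Smallest max regret = 0.5 → III.
Row averages: I=73/15, II=5.1, III=35/6, IV=67/15
Highest average = 35/6 → III.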